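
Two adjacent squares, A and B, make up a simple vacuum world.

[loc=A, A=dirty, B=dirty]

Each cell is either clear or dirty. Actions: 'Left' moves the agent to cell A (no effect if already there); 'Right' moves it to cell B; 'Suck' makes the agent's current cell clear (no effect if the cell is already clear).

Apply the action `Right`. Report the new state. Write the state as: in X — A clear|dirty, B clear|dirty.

in B — A dirty, B dirty

start: in A — A dirty, B dirty
Right (#1): in B — A dirty, B dirty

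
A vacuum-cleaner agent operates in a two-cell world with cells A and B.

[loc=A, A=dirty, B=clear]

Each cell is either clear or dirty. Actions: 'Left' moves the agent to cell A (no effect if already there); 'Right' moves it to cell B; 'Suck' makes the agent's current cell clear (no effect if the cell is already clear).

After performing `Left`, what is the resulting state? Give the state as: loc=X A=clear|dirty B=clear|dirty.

loc=A A=dirty B=clear

start: loc=A A=dirty B=clear
step 1/1 (Left): loc=A A=dirty B=clear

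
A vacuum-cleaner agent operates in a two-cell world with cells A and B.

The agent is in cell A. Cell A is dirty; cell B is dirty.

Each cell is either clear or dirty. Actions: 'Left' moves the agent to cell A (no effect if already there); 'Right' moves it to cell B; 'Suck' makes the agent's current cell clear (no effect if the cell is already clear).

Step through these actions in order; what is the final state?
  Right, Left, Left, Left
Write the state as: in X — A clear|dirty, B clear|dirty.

in A — A dirty, B dirty

1) do Right; now in B — A dirty, B dirty
2) do Left; now in A — A dirty, B dirty
3) do Left; now in A — A dirty, B dirty
4) do Left; now in A — A dirty, B dirty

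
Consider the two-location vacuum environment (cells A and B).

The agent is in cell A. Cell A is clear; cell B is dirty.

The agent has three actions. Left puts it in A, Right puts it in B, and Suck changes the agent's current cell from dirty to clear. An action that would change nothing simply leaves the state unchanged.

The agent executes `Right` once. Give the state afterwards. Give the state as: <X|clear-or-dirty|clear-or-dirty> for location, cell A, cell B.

<B|clear|dirty>

start: <A|clear|dirty>
[1] after Right: <B|clear|dirty>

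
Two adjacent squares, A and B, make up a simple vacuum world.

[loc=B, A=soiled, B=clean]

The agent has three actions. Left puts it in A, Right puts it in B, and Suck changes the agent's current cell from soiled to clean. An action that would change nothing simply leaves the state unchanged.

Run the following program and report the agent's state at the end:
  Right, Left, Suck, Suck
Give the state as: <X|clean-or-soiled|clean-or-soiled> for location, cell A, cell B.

1. Right → <B|soiled|clean>
2. Left → <A|soiled|clean>
3. Suck → <A|clean|clean>
4. Suck → <A|clean|clean>

<A|clean|clean>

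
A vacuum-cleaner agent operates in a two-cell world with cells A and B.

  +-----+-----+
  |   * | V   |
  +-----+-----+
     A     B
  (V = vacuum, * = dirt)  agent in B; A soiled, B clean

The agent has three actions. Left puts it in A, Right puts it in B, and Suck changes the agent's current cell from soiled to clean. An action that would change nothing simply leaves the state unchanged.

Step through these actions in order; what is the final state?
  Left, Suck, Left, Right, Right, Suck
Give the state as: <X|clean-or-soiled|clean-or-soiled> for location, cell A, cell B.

<B|clean|clean>

1. Left → <A|soiled|clean>
2. Suck → <A|clean|clean>
3. Left → <A|clean|clean>
4. Right → <B|clean|clean>
5. Right → <B|clean|clean>
6. Suck → <B|clean|clean>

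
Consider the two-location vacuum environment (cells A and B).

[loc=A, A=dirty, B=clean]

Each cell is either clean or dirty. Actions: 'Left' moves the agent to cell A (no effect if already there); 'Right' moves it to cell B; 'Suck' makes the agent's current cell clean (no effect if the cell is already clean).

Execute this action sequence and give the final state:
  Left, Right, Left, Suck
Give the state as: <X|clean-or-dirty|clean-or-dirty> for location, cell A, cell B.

t=1 Left ⇒ <A|dirty|clean>
t=2 Right ⇒ <B|dirty|clean>
t=3 Left ⇒ <A|dirty|clean>
t=4 Suck ⇒ <A|clean|clean>

<A|clean|clean>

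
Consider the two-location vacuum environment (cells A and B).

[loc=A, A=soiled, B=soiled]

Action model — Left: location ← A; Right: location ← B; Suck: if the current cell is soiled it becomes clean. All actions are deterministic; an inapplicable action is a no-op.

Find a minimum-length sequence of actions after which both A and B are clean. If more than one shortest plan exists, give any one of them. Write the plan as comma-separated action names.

Suck, Right, Suck

1) do Suck; now (A; A:clean, B:soiled)
2) do Right; now (B; A:clean, B:soiled)
3) do Suck; now (B; A:clean, B:clean)
min 3: Suck A + move + Suck B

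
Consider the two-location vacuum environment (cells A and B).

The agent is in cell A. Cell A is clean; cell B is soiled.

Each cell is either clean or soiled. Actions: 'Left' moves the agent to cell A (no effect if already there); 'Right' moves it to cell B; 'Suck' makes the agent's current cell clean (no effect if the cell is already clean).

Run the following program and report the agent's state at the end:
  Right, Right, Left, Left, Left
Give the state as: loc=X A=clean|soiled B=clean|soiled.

loc=A A=clean B=soiled

1) do Right; now loc=B A=clean B=soiled
2) do Right; now loc=B A=clean B=soiled
3) do Left; now loc=A A=clean B=soiled
4) do Left; now loc=A A=clean B=soiled
5) do Left; now loc=A A=clean B=soiled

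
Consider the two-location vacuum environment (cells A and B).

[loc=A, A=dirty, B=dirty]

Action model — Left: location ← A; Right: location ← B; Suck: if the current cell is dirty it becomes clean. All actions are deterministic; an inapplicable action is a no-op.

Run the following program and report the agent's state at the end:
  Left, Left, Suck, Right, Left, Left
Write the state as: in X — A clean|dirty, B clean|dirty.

in A — A clean, B dirty

step 1/6 (Left): in A — A dirty, B dirty
step 2/6 (Left): in A — A dirty, B dirty
step 3/6 (Suck): in A — A clean, B dirty
step 4/6 (Right): in B — A clean, B dirty
step 5/6 (Left): in A — A clean, B dirty
step 6/6 (Left): in A — A clean, B dirty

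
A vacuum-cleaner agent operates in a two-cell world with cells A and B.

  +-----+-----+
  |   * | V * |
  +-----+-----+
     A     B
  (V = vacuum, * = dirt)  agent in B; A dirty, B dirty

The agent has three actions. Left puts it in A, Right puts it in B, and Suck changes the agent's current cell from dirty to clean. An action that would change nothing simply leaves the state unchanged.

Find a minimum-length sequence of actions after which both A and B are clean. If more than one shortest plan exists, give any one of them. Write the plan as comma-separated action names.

Suck, Left, Suck

t=1 Suck ⇒ loc=B A=dirty B=clean
t=2 Left ⇒ loc=A A=dirty B=clean
t=3 Suck ⇒ loc=A A=clean B=clean
min 3: Suck B + move + Suck A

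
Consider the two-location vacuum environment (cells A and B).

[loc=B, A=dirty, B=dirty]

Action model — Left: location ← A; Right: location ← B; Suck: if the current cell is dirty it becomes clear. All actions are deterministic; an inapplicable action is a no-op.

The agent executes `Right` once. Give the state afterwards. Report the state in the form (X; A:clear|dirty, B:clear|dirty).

(B; A:dirty, B:dirty)

start: (B; A:dirty, B:dirty)
1) do Right; now (B; A:dirty, B:dirty)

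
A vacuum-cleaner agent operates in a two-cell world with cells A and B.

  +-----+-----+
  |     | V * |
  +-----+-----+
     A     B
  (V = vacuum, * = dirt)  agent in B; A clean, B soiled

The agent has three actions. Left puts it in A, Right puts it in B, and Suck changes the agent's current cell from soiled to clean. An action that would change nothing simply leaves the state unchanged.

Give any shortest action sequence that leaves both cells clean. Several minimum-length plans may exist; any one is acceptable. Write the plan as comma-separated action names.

Suck

t=1 Suck ⇒ (B; A:clean, B:clean)
min 1: B is soiled, one Suck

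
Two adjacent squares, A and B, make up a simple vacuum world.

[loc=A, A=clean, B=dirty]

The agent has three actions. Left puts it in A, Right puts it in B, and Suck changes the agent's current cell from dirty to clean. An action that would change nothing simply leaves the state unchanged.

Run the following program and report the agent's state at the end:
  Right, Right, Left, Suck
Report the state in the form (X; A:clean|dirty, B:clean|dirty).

Right (#1): (B; A:clean, B:dirty)
Right (#2): (B; A:clean, B:dirty)
Left (#3): (A; A:clean, B:dirty)
Suck (#4): (A; A:clean, B:dirty)

(A; A:clean, B:dirty)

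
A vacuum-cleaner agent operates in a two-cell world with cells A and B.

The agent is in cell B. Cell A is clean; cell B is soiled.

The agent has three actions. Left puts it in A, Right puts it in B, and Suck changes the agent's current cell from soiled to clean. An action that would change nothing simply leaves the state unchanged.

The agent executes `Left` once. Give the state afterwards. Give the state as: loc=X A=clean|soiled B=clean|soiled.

start: loc=B A=clean B=soiled
1) do Left; now loc=A A=clean B=soiled

loc=A A=clean B=soiled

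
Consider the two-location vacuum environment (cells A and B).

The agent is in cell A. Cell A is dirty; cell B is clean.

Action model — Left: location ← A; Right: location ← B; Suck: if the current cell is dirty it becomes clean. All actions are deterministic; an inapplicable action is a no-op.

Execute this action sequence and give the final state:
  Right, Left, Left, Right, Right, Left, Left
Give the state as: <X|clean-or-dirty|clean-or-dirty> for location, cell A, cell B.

<A|dirty|clean>

1) do Right; now <B|dirty|clean>
2) do Left; now <A|dirty|clean>
3) do Left; now <A|dirty|clean>
4) do Right; now <B|dirty|clean>
5) do Right; now <B|dirty|clean>
6) do Left; now <A|dirty|clean>
7) do Left; now <A|dirty|clean>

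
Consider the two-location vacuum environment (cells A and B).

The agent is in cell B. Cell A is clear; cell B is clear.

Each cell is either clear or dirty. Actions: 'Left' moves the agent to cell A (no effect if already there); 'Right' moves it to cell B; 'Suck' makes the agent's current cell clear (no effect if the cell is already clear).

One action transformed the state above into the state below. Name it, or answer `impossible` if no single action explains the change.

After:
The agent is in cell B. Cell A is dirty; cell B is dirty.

try  Left: in A — A clear, B clear
try Right: in B — A clear, B clear
try  Suck: in B — A clear, B clear
no single action produces the after-state

impossible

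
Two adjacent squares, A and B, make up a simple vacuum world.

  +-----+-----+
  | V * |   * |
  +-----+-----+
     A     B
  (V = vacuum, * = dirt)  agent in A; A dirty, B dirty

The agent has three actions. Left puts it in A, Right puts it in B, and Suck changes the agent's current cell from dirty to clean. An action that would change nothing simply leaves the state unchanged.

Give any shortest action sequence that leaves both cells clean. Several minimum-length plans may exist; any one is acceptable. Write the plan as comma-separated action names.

Suck, Right, Suck

step 1/3 (Suck): loc=A A=clean B=dirty
step 2/3 (Right): loc=B A=clean B=dirty
step 3/3 (Suck): loc=B A=clean B=clean
min 3: Suck A + move + Suck B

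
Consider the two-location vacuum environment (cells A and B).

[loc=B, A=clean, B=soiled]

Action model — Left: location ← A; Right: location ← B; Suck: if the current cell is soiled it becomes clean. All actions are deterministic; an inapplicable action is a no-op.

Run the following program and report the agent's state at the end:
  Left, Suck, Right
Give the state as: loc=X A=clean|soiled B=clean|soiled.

loc=B A=clean B=soiled

1. Left → loc=A A=clean B=soiled
2. Suck → loc=A A=clean B=soiled
3. Right → loc=B A=clean B=soiled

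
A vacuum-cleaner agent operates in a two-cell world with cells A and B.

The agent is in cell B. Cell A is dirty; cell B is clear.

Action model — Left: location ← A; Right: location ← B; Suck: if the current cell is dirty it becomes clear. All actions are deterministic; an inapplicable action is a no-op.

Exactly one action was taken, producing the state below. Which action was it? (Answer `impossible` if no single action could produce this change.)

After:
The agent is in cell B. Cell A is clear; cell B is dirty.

try  Left: (A; A:dirty, B:clear)
try Right: (B; A:dirty, B:clear)
try  Suck: (B; A:dirty, B:clear)
no single action produces the after-state

impossible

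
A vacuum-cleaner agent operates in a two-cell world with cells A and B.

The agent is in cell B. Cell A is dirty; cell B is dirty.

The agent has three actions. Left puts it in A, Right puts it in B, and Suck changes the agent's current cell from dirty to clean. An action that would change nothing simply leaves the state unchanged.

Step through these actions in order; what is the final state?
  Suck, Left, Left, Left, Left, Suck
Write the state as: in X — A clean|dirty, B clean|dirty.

in A — A clean, B clean

t=1 Suck ⇒ in B — A dirty, B clean
t=2 Left ⇒ in A — A dirty, B clean
t=3 Left ⇒ in A — A dirty, B clean
t=4 Left ⇒ in A — A dirty, B clean
t=5 Left ⇒ in A — A dirty, B clean
t=6 Suck ⇒ in A — A clean, B clean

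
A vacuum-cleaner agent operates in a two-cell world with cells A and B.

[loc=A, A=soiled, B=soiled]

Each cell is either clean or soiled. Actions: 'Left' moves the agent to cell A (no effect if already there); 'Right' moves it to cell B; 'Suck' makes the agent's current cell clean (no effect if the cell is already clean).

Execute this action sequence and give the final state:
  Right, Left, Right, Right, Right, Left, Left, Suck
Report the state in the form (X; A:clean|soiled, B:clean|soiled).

1. Right → (B; A:soiled, B:soiled)
2. Left → (A; A:soiled, B:soiled)
3. Right → (B; A:soiled, B:soiled)
4. Right → (B; A:soiled, B:soiled)
5. Right → (B; A:soiled, B:soiled)
6. Left → (A; A:soiled, B:soiled)
7. Left → (A; A:soiled, B:soiled)
8. Suck → (A; A:clean, B:soiled)

(A; A:clean, B:soiled)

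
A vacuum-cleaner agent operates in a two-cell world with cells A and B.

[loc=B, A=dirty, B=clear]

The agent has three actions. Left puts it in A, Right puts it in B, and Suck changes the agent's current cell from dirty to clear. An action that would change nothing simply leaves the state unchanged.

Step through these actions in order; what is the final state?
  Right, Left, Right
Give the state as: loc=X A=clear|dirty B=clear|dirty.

Right (#1): loc=B A=dirty B=clear
Left (#2): loc=A A=dirty B=clear
Right (#3): loc=B A=dirty B=clear

loc=B A=dirty B=clear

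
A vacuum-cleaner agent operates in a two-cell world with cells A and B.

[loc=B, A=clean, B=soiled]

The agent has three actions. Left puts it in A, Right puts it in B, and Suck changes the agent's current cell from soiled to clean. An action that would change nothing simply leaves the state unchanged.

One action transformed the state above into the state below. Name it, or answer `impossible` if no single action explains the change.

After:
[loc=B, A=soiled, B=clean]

impossible

try  Left: loc=A A=clean B=soiled
try Right: loc=B A=clean B=soiled
try  Suck: loc=B A=clean B=clean
no single action produces the after-state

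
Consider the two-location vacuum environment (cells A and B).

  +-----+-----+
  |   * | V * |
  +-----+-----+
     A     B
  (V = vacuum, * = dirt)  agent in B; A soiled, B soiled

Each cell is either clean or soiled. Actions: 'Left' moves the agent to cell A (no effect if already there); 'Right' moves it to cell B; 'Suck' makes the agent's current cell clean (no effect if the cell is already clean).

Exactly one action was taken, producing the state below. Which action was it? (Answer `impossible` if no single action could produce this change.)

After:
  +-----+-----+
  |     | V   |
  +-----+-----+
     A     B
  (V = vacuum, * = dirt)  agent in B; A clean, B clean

impossible

try  Left: in A — A soiled, B soiled
try Right: in B — A soiled, B soiled
try  Suck: in B — A soiled, B clean
no single action produces the after-state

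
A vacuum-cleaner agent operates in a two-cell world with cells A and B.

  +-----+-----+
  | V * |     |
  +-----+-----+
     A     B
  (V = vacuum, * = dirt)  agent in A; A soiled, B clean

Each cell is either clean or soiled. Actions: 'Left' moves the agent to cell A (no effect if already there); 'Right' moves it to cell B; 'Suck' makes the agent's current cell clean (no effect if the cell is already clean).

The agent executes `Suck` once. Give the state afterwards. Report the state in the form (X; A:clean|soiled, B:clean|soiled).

start: (A; A:soiled, B:clean)
step 1/1 (Suck): (A; A:clean, B:clean)

(A; A:clean, B:clean)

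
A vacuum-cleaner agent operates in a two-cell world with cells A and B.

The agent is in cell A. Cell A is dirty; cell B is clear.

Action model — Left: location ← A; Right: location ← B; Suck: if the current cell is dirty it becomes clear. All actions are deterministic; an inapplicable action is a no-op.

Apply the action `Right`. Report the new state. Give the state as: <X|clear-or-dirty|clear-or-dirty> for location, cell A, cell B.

<B|dirty|clear>

start: <A|dirty|clear>
1) do Right; now <B|dirty|clear>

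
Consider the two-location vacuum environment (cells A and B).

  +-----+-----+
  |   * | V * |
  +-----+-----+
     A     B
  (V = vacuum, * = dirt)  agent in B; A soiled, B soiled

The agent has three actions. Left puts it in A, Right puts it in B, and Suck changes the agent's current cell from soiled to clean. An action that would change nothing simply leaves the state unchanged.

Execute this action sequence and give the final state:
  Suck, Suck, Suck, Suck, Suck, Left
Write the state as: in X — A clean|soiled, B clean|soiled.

t=1 Suck ⇒ in B — A soiled, B clean
t=2 Suck ⇒ in B — A soiled, B clean
t=3 Suck ⇒ in B — A soiled, B clean
t=4 Suck ⇒ in B — A soiled, B clean
t=5 Suck ⇒ in B — A soiled, B clean
t=6 Left ⇒ in A — A soiled, B clean

in A — A soiled, B clean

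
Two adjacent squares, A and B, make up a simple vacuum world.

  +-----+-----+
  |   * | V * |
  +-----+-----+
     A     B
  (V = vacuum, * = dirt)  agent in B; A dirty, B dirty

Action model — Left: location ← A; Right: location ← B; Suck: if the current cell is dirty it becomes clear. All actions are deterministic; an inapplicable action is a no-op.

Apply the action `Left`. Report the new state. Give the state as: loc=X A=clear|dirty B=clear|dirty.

start: loc=B A=dirty B=dirty
[1] after Left: loc=A A=dirty B=dirty

loc=A A=dirty B=dirty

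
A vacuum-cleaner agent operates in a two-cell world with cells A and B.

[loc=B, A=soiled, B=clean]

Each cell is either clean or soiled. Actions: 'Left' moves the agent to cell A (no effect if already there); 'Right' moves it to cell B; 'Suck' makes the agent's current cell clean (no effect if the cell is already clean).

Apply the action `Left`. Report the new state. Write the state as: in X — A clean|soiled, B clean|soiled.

start: in B — A soiled, B clean
step 1/1 (Left): in A — A soiled, B clean

in A — A soiled, B clean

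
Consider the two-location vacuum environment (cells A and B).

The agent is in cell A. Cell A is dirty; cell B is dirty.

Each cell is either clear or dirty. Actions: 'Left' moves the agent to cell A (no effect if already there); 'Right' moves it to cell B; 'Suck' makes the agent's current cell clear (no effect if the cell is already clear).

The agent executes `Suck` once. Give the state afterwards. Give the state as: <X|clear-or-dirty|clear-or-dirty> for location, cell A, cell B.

<A|clear|dirty>

start: <A|dirty|dirty>
1. Suck → <A|clear|dirty>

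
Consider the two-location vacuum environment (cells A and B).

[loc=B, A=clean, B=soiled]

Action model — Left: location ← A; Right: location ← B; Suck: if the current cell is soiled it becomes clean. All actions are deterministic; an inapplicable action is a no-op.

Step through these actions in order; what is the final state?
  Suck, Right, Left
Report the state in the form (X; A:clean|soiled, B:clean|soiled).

1. Suck → (B; A:clean, B:clean)
2. Right → (B; A:clean, B:clean)
3. Left → (A; A:clean, B:clean)

(A; A:clean, B:clean)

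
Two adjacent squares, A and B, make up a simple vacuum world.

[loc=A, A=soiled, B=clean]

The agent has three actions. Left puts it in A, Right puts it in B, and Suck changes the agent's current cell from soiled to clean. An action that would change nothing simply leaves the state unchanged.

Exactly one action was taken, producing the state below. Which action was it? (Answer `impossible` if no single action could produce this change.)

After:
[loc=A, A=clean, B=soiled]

impossible

try  Left: in A — A soiled, B clean
try Right: in B — A soiled, B clean
try  Suck: in A — A clean, B clean
no single action produces the after-state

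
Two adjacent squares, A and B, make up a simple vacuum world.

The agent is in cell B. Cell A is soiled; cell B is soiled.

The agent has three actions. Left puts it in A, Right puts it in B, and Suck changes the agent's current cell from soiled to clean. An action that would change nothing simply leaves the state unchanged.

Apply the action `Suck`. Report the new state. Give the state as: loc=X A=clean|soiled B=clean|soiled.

loc=B A=soiled B=clean

start: loc=B A=soiled B=soiled
step 1/1 (Suck): loc=B A=soiled B=clean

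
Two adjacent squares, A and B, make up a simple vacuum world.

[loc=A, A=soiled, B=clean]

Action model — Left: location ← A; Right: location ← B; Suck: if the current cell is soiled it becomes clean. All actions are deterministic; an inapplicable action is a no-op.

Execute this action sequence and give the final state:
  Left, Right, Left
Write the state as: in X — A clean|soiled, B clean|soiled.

in A — A soiled, B clean

t=1 Left ⇒ in A — A soiled, B clean
t=2 Right ⇒ in B — A soiled, B clean
t=3 Left ⇒ in A — A soiled, B clean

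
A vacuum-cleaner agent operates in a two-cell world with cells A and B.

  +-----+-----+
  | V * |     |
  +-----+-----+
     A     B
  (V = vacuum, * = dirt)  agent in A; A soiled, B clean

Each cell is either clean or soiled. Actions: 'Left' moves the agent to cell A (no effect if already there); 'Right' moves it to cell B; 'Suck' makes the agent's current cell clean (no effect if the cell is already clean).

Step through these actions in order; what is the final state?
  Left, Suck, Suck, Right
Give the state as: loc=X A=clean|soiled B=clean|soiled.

loc=B A=clean B=clean

t=1 Left ⇒ loc=A A=soiled B=clean
t=2 Suck ⇒ loc=A A=clean B=clean
t=3 Suck ⇒ loc=A A=clean B=clean
t=4 Right ⇒ loc=B A=clean B=clean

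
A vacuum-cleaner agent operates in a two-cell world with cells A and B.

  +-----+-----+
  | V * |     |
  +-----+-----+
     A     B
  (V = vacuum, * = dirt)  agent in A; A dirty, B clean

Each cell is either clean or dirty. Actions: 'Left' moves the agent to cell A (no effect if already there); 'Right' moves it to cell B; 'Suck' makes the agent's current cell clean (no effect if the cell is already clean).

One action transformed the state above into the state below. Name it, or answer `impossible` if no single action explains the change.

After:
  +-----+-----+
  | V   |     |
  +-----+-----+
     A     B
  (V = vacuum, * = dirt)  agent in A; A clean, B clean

Suck

try  Left: in A — A dirty, B clean
try Right: in B — A dirty, B clean
try  Suck: in A — A clean, B clean  ← match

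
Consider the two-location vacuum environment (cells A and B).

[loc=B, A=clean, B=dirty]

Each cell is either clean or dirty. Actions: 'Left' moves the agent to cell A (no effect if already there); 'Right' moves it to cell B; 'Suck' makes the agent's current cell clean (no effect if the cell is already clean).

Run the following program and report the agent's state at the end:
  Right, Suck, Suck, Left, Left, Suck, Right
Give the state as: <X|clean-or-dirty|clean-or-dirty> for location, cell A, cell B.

step 1/7 (Right): <B|clean|dirty>
step 2/7 (Suck): <B|clean|clean>
step 3/7 (Suck): <B|clean|clean>
step 4/7 (Left): <A|clean|clean>
step 5/7 (Left): <A|clean|clean>
step 6/7 (Suck): <A|clean|clean>
step 7/7 (Right): <B|clean|clean>

<B|clean|clean>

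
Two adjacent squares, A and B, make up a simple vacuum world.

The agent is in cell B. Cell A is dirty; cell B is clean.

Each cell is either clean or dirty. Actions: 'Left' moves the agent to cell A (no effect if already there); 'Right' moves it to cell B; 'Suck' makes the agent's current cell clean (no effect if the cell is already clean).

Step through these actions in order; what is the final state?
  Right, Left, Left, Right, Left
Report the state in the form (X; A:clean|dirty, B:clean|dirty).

1) do Right; now (B; A:dirty, B:clean)
2) do Left; now (A; A:dirty, B:clean)
3) do Left; now (A; A:dirty, B:clean)
4) do Right; now (B; A:dirty, B:clean)
5) do Left; now (A; A:dirty, B:clean)

(A; A:dirty, B:clean)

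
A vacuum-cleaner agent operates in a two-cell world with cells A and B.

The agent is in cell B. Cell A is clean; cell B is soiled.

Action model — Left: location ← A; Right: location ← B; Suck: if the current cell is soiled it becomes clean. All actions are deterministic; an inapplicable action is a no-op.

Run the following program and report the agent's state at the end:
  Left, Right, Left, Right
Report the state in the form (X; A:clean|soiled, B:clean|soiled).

(B; A:clean, B:soiled)

Left (#1): (A; A:clean, B:soiled)
Right (#2): (B; A:clean, B:soiled)
Left (#3): (A; A:clean, B:soiled)
Right (#4): (B; A:clean, B:soiled)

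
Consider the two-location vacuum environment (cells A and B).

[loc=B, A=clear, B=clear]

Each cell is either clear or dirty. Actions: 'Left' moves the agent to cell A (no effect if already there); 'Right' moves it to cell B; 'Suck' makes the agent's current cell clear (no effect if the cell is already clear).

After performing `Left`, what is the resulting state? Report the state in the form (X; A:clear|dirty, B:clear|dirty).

start: (B; A:clear, B:clear)
step 1/1 (Left): (A; A:clear, B:clear)

(A; A:clear, B:clear)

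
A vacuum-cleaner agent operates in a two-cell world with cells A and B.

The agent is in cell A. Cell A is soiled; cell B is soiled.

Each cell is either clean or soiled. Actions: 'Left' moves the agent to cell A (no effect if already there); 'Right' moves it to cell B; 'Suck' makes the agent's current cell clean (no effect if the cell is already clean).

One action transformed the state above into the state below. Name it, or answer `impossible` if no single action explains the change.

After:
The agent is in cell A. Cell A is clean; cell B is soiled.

try  Left: <A|soiled|soiled>
try Right: <B|soiled|soiled>
try  Suck: <A|clean|soiled>  ← match

Suck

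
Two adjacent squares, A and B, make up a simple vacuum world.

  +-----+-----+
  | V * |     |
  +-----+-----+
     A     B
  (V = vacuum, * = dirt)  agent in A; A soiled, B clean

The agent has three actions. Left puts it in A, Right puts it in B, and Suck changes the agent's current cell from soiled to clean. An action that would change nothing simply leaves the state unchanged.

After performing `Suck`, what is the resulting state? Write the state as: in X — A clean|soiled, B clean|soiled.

in A — A clean, B clean

start: in A — A soiled, B clean
1. Suck → in A — A clean, B clean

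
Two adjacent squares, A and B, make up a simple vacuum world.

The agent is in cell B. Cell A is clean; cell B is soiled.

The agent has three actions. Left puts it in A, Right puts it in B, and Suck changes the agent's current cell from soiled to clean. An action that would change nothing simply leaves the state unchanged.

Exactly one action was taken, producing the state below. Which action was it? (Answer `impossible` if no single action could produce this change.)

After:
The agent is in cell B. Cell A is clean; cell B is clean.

try  Left: (A; A:clean, B:soiled)
try Right: (B; A:clean, B:soiled)
try  Suck: (B; A:clean, B:clean)  ← match

Suck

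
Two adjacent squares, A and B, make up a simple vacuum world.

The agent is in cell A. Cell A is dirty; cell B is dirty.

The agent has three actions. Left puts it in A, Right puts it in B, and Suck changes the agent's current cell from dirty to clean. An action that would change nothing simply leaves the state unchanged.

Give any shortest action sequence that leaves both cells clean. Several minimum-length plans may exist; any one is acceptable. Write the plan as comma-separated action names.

Suck (#1): (A; A:clean, B:dirty)
Right (#2): (B; A:clean, B:dirty)
Suck (#3): (B; A:clean, B:clean)
min 3: Suck A + move + Suck B

Suck, Right, Suck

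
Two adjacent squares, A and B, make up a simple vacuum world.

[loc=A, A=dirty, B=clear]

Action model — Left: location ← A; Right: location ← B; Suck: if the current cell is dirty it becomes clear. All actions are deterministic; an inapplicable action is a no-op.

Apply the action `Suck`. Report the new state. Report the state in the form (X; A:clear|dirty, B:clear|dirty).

(A; A:clear, B:clear)

start: (A; A:dirty, B:clear)
1. Suck → (A; A:clear, B:clear)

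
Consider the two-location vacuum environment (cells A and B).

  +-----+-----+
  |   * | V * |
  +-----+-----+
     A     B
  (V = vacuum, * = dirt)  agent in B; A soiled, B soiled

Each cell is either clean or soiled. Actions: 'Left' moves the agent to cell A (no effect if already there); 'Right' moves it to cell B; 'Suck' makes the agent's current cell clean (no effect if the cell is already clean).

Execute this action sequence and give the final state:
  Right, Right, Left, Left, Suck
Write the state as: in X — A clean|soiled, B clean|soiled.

in A — A clean, B soiled

1. Right → in B — A soiled, B soiled
2. Right → in B — A soiled, B soiled
3. Left → in A — A soiled, B soiled
4. Left → in A — A soiled, B soiled
5. Suck → in A — A clean, B soiled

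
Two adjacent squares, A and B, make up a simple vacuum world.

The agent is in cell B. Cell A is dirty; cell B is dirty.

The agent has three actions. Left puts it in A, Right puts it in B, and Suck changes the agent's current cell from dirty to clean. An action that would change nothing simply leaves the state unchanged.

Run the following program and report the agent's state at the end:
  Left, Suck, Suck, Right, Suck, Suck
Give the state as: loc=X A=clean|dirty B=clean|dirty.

t=1 Left ⇒ loc=A A=dirty B=dirty
t=2 Suck ⇒ loc=A A=clean B=dirty
t=3 Suck ⇒ loc=A A=clean B=dirty
t=4 Right ⇒ loc=B A=clean B=dirty
t=5 Suck ⇒ loc=B A=clean B=clean
t=6 Suck ⇒ loc=B A=clean B=clean

loc=B A=clean B=clean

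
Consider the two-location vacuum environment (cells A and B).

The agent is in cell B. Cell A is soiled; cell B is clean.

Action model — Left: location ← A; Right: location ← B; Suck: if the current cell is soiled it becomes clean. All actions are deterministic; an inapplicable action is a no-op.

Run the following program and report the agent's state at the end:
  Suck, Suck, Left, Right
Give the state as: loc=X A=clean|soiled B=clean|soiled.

t=1 Suck ⇒ loc=B A=soiled B=clean
t=2 Suck ⇒ loc=B A=soiled B=clean
t=3 Left ⇒ loc=A A=soiled B=clean
t=4 Right ⇒ loc=B A=soiled B=clean

loc=B A=soiled B=clean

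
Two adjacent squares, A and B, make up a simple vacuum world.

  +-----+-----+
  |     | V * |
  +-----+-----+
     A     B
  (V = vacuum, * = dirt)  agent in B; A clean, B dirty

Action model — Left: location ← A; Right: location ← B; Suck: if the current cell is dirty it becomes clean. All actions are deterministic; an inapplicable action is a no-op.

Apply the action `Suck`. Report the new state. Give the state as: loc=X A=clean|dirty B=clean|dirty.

start: loc=B A=clean B=dirty
t=1 Suck ⇒ loc=B A=clean B=clean

loc=B A=clean B=clean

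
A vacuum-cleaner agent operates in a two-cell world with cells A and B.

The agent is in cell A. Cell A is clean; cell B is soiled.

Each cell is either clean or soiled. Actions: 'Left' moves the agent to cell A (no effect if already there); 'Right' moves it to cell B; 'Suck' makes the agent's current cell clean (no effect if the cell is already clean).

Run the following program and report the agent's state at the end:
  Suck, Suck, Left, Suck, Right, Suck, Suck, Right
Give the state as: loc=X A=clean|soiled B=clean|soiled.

t=1 Suck ⇒ loc=A A=clean B=soiled
t=2 Suck ⇒ loc=A A=clean B=soiled
t=3 Left ⇒ loc=A A=clean B=soiled
t=4 Suck ⇒ loc=A A=clean B=soiled
t=5 Right ⇒ loc=B A=clean B=soiled
t=6 Suck ⇒ loc=B A=clean B=clean
t=7 Suck ⇒ loc=B A=clean B=clean
t=8 Right ⇒ loc=B A=clean B=clean

loc=B A=clean B=clean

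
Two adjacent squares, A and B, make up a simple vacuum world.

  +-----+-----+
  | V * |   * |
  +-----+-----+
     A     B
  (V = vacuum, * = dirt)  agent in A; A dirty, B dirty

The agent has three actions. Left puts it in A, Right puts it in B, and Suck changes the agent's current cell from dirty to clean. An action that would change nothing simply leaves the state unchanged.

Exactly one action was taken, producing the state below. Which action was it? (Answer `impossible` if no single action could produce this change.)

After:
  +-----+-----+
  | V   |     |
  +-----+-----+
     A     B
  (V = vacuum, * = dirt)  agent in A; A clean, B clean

try  Left: loc=A A=dirty B=dirty
try Right: loc=B A=dirty B=dirty
try  Suck: loc=A A=clean B=dirty
no single action produces the after-state

impossible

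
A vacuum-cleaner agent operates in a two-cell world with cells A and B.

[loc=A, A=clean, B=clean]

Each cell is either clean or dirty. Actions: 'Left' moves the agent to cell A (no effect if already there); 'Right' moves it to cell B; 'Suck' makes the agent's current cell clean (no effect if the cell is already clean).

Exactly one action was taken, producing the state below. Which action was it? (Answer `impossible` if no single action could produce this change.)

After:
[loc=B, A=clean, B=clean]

Right

try  Left: in A — A clean, B clean
try Right: in B — A clean, B clean  ← match
try  Suck: in A — A clean, B clean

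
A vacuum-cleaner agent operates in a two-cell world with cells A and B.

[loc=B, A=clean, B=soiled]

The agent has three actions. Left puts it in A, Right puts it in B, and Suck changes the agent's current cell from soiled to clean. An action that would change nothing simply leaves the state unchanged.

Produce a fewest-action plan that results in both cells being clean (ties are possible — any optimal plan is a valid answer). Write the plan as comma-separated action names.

1. Suck → loc=B A=clean B=clean
min 1: B is soiled, one Suck

Suck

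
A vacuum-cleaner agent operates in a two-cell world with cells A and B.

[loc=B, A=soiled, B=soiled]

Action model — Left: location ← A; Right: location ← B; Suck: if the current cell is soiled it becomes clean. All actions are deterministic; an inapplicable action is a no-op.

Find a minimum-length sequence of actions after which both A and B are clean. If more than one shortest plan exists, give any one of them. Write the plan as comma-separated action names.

1. Suck → <B|soiled|clean>
2. Left → <A|soiled|clean>
3. Suck → <A|clean|clean>
min 3: Suck B + move + Suck A

Suck, Left, Suck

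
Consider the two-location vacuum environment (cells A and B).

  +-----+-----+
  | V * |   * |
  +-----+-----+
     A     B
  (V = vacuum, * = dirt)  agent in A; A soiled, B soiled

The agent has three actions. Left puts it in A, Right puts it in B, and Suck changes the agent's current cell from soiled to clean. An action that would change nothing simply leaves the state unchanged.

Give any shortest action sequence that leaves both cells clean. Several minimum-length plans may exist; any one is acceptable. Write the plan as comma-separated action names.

Suck, Right, Suck

1. Suck → <A|clean|soiled>
2. Right → <B|clean|soiled>
3. Suck → <B|clean|clean>
min 3: Suck A + move + Suck B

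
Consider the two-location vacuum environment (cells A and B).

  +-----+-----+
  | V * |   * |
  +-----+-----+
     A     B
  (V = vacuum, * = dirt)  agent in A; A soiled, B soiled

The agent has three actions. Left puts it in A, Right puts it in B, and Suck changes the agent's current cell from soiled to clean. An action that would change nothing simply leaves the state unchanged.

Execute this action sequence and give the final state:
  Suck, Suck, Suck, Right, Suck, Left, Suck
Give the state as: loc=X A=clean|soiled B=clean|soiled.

step 1/7 (Suck): loc=A A=clean B=soiled
step 2/7 (Suck): loc=A A=clean B=soiled
step 3/7 (Suck): loc=A A=clean B=soiled
step 4/7 (Right): loc=B A=clean B=soiled
step 5/7 (Suck): loc=B A=clean B=clean
step 6/7 (Left): loc=A A=clean B=clean
step 7/7 (Suck): loc=A A=clean B=clean

loc=A A=clean B=clean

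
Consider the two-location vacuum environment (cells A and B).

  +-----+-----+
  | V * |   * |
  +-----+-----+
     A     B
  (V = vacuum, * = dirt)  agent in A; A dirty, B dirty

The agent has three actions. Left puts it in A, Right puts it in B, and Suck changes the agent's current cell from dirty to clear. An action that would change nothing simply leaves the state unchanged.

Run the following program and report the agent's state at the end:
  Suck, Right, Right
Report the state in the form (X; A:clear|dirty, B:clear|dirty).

Suck (#1): (A; A:clear, B:dirty)
Right (#2): (B; A:clear, B:dirty)
Right (#3): (B; A:clear, B:dirty)

(B; A:clear, B:dirty)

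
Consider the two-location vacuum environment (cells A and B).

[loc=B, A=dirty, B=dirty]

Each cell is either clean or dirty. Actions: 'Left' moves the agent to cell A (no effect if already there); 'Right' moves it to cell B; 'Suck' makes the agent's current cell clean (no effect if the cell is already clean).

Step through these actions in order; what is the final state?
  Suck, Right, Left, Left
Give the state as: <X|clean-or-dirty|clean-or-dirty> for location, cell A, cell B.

<A|dirty|clean>

[1] after Suck: <B|dirty|clean>
[2] after Right: <B|dirty|clean>
[3] after Left: <A|dirty|clean>
[4] after Left: <A|dirty|clean>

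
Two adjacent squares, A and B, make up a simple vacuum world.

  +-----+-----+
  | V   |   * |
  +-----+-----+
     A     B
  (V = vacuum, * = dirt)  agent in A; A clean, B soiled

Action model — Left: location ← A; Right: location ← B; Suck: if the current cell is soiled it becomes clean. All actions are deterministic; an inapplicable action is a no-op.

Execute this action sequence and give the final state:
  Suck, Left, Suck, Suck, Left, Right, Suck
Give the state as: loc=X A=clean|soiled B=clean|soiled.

1) do Suck; now loc=A A=clean B=soiled
2) do Left; now loc=A A=clean B=soiled
3) do Suck; now loc=A A=clean B=soiled
4) do Suck; now loc=A A=clean B=soiled
5) do Left; now loc=A A=clean B=soiled
6) do Right; now loc=B A=clean B=soiled
7) do Suck; now loc=B A=clean B=clean

loc=B A=clean B=clean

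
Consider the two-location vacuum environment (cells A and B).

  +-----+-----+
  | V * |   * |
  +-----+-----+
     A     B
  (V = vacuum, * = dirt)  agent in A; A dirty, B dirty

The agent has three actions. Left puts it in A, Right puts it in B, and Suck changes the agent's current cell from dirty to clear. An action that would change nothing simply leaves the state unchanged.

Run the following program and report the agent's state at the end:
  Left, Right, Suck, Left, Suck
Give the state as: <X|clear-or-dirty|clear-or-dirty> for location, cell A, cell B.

<A|clear|clear>

[1] after Left: <A|dirty|dirty>
[2] after Right: <B|dirty|dirty>
[3] after Suck: <B|dirty|clear>
[4] after Left: <A|dirty|clear>
[5] after Suck: <A|clear|clear>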